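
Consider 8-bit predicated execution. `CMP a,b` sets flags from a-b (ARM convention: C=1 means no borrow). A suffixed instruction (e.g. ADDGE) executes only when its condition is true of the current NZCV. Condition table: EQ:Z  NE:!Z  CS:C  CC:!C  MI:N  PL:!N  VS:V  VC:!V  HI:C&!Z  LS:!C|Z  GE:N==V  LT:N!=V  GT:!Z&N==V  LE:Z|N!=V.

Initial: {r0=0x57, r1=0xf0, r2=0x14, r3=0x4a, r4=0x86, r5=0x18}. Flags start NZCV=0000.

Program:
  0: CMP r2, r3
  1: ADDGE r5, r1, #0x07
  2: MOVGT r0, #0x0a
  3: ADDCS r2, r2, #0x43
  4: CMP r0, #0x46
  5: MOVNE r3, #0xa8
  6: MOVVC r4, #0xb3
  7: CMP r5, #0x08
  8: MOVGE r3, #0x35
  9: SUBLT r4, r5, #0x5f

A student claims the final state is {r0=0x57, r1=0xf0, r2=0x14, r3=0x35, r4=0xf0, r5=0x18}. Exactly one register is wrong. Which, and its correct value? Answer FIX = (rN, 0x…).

[0] flags=1000 → (cmp)
[1] flags=1000 GE?F → skip
[2] flags=1000 GT?F → skip
[3] flags=1000 CS?F → skip
[4] flags=0010 → (cmp)
[5] flags=0010 NE?T → r3=0xa8
[6] flags=0010 VC?T → r4=0xb3
[7] flags=0010 → (cmp)
[8] flags=0010 GE?T → r3=0x35
[9] flags=0010 LT?F → skip

FIX = (r4, 0xb3)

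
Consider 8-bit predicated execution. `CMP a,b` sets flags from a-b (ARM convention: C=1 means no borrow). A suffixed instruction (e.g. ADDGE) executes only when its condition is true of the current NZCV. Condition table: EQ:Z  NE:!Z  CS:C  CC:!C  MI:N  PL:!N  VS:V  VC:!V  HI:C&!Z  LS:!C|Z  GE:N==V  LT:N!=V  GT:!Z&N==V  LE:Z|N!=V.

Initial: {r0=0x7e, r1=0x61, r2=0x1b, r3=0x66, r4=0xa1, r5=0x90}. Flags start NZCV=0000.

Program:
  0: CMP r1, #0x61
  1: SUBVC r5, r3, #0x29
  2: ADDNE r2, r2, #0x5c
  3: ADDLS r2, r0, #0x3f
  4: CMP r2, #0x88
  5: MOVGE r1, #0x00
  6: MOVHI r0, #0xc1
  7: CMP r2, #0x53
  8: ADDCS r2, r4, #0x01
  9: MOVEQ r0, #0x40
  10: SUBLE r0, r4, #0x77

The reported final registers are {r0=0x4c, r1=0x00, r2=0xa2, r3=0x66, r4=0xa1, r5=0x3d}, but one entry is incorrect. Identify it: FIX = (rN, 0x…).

0: ✓ CMP  NZCV=0110
1: ✓ SUBVC  r5←0x3d
2: · ADDNE
3: ✓ ADDLS  r2←0xbd
4: ✓ CMP  NZCV=0010
5: ✓ MOVGE  r1←0x00
6: ✓ MOVHI  r0←0xc1
7: ✓ CMP  NZCV=0011
8: ✓ ADDCS  r2←0xa2
9: · MOVEQ
10: ✓ SUBLE  r0←0x2a

FIX = (r0, 0x2a)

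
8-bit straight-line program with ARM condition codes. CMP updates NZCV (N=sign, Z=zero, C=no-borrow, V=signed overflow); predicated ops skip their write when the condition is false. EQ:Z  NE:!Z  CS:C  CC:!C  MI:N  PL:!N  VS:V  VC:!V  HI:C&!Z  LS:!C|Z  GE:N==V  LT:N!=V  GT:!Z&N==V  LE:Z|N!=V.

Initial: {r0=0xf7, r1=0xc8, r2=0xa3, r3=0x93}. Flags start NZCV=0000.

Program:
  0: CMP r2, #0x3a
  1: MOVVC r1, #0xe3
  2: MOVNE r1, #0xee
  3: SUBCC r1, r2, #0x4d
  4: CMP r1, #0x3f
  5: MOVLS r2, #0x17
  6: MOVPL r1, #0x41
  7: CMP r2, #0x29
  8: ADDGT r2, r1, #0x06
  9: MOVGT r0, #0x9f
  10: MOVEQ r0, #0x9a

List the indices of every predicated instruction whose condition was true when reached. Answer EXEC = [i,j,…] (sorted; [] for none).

EXEC = [2]

[0] flags=0011 → (cmp)
[1] flags=0011 VC?F → skip
[2] flags=0011 NE?T → r1=0xee
[3] flags=0011 CC?F → skip
[4] flags=1010 → (cmp)
[5] flags=1010 LS?F → skip
[6] flags=1010 PL?F → skip
[7] flags=0011 → (cmp)
[8] flags=0011 GT?F → skip
[9] flags=0011 GT?F → skip
[10] flags=0011 EQ?F → skip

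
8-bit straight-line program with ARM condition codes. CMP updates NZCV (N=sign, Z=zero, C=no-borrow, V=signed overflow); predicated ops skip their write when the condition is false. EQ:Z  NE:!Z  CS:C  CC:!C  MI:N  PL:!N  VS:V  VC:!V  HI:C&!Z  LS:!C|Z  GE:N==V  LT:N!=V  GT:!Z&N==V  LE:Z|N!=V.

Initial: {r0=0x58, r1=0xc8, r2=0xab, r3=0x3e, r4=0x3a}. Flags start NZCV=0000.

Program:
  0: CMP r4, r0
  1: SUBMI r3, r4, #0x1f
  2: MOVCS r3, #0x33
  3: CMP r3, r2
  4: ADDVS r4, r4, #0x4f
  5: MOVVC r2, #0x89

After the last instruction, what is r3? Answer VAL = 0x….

[0] flags=1000 → (cmp)
[1] flags=1000 MI?T → r3=0x1b
[2] flags=1000 CS?F → skip
[3] flags=0000 → (cmp)
[4] flags=0000 VS?F → skip
[5] flags=0000 VC?T → r2=0x89

VAL = 0x1b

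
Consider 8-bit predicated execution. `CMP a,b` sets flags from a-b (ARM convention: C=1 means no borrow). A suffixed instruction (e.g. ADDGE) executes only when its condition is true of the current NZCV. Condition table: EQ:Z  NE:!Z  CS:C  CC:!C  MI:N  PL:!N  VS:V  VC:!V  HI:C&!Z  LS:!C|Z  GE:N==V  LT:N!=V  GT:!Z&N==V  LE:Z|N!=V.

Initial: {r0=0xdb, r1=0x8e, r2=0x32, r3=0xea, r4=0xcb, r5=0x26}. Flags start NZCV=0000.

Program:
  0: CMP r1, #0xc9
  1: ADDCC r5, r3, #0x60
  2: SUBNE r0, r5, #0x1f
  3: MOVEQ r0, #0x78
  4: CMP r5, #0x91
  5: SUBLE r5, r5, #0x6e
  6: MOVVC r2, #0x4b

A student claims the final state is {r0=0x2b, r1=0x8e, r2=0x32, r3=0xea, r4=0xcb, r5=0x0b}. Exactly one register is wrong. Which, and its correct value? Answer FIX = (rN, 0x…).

0: ✓ CMP  NZCV=1000
1: ✓ ADDCC  r5←0x4a
2: ✓ SUBNE  r0←0x2b
3: · MOVEQ
4: ✓ CMP  NZCV=1001
5: · SUBLE
6: · MOVVC

FIX = (r5, 0x4a)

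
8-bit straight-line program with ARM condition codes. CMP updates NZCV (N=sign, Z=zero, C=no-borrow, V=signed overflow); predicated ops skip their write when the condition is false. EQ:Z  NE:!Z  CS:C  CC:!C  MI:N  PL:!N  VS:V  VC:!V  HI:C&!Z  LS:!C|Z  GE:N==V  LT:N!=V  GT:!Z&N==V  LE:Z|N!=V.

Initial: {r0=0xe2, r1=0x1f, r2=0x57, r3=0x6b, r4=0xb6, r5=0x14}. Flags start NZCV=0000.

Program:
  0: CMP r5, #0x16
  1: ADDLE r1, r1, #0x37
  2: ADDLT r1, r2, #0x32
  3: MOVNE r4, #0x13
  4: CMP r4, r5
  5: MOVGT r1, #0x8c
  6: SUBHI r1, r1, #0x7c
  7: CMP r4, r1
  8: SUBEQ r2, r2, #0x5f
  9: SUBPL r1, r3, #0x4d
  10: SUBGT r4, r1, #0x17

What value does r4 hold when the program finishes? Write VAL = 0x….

VAL = 0x72

0: ✓ CMP  NZCV=1000
1: ✓ ADDLE  r1←0x56
2: ✓ ADDLT  r1←0x89
3: ✓ MOVNE  r4←0x13
4: ✓ CMP  NZCV=1000
5: · MOVGT
6: · SUBHI
7: ✓ CMP  NZCV=1001
8: · SUBEQ
9: · SUBPL
10: ✓ SUBGT  r4←0x72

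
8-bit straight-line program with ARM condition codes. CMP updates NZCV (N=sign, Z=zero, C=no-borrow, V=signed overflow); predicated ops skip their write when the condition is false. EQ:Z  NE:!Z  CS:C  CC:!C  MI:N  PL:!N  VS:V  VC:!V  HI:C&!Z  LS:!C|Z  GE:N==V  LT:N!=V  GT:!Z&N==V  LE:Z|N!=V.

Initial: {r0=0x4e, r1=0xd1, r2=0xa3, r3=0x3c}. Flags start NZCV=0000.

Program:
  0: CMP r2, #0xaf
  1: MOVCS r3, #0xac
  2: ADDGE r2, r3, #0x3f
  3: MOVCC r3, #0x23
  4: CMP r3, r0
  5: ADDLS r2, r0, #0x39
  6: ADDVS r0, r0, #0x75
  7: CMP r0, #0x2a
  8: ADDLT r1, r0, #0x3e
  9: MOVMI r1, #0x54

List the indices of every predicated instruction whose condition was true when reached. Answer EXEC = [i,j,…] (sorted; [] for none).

EXEC = [3,5]

0: ✓ CMP  NZCV=1000
1: · MOVCS
2: · ADDGE
3: ✓ MOVCC  r3←0x23
4: ✓ CMP  NZCV=1000
5: ✓ ADDLS  r2←0x87
6: · ADDVS
7: ✓ CMP  NZCV=0010
8: · ADDLT
9: · MOVMI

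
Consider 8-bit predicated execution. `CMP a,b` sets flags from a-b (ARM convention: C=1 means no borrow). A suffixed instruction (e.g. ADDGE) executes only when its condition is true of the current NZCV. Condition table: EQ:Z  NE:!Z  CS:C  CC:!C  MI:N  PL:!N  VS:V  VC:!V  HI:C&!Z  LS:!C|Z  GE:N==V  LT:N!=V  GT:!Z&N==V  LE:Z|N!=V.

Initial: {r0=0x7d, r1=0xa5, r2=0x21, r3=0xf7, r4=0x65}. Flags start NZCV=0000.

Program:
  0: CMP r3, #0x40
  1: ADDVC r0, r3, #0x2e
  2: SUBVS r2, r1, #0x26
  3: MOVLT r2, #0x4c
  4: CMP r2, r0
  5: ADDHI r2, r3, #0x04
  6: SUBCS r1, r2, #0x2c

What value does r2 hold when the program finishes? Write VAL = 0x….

VAL = 0xfb

[0] flags=1010 → (cmp)
[1] flags=1010 VC?T → r0=0x25
[2] flags=1010 VS?F → skip
[3] flags=1010 LT?T → r2=0x4c
[4] flags=0010 → (cmp)
[5] flags=0010 HI?T → r2=0xfb
[6] flags=0010 CS?T → r1=0xcf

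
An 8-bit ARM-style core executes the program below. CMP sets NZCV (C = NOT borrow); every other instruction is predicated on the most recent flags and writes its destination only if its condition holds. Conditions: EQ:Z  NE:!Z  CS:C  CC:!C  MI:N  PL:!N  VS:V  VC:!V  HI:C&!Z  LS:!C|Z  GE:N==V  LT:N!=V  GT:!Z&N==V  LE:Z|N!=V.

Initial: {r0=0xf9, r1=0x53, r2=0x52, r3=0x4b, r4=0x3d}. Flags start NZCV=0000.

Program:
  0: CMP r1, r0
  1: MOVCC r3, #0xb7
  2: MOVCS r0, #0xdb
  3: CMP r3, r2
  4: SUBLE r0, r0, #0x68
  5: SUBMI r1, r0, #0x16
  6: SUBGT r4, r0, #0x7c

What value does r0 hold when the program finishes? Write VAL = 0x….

[0] flags=0000 → (cmp)
[1] flags=0000 CC?T → r3=0xb7
[2] flags=0000 CS?F → skip
[3] flags=0011 → (cmp)
[4] flags=0011 LE?T → r0=0x91
[5] flags=0011 MI?F → skip
[6] flags=0011 GT?F → skip

VAL = 0x91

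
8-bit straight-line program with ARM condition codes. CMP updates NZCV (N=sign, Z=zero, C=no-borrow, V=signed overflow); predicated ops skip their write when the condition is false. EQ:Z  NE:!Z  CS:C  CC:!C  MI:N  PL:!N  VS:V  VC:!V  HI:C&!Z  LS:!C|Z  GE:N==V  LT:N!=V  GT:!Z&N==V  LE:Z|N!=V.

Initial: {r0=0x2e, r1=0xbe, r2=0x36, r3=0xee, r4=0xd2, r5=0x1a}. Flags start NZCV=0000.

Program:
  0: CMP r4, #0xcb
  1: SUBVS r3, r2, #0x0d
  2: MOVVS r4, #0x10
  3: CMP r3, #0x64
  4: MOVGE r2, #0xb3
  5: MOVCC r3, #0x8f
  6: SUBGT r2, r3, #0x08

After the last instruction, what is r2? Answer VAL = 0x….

VAL = 0x36

[0] flags=0010 → (cmp)
[1] flags=0010 VS?F → skip
[2] flags=0010 VS?F → skip
[3] flags=1010 → (cmp)
[4] flags=1010 GE?F → skip
[5] flags=1010 CC?F → skip
[6] flags=1010 GT?F → skip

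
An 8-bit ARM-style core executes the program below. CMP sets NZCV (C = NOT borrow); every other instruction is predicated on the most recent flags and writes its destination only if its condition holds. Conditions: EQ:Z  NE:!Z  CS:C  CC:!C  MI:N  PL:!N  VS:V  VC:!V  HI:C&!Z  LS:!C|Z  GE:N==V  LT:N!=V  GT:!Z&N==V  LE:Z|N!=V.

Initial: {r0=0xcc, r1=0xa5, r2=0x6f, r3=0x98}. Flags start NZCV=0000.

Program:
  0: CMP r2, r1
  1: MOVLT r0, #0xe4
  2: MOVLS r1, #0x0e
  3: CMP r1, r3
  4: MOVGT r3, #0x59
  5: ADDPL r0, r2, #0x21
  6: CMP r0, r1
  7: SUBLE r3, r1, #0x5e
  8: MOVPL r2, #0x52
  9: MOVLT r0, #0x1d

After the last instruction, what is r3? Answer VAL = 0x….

0: ✓ CMP  NZCV=1001
1: · MOVLT
2: ✓ MOVLS  r1←0x0e
3: ✓ CMP  NZCV=0000
4: ✓ MOVGT  r3←0x59
5: ✓ ADDPL  r0←0x90
6: ✓ CMP  NZCV=1010
7: ✓ SUBLE  r3←0xb0
8: · MOVPL
9: ✓ MOVLT  r0←0x1d

VAL = 0xb0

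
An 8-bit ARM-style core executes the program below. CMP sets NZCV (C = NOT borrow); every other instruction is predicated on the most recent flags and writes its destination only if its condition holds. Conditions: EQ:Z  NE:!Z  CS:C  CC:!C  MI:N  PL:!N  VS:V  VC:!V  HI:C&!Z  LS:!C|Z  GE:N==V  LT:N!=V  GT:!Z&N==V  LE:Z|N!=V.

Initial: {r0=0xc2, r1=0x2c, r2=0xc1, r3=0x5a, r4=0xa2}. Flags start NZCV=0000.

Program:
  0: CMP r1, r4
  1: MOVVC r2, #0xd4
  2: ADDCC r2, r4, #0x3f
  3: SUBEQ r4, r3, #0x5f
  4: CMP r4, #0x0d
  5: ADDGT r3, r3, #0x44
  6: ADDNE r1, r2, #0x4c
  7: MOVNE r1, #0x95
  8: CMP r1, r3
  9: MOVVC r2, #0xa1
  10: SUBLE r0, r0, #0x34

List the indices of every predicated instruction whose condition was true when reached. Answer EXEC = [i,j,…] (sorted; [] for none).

EXEC = [2,6,7,10]

[0] flags=1001 → (cmp)
[1] flags=1001 VC?F → skip
[2] flags=1001 CC?T → r2=0xe1
[3] flags=1001 EQ?F → skip
[4] flags=1010 → (cmp)
[5] flags=1010 GT?F → skip
[6] flags=1010 NE?T → r1=0x2d
[7] flags=1010 NE?T → r1=0x95
[8] flags=0011 → (cmp)
[9] flags=0011 VC?F → skip
[10] flags=0011 LE?T → r0=0x8e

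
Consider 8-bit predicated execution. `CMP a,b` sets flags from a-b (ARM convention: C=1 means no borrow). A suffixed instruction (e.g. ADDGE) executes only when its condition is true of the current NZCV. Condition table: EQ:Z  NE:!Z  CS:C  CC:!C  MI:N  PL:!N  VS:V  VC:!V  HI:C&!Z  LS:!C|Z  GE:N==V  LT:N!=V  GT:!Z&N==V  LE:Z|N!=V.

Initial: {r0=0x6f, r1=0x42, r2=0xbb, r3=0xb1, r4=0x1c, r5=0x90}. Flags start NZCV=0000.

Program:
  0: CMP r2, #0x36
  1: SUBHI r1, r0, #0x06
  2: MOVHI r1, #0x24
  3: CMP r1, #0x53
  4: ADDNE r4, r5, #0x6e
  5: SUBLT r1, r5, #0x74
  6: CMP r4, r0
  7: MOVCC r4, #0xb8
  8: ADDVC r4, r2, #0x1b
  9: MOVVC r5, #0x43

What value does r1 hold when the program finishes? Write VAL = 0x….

[0] flags=1010 → (cmp)
[1] flags=1010 HI?T → r1=0x69
[2] flags=1010 HI?T → r1=0x24
[3] flags=1000 → (cmp)
[4] flags=1000 NE?T → r4=0xfe
[5] flags=1000 LT?T → r1=0x1c
[6] flags=1010 → (cmp)
[7] flags=1010 CC?F → skip
[8] flags=1010 VC?T → r4=0xd6
[9] flags=1010 VC?T → r5=0x43

VAL = 0x1c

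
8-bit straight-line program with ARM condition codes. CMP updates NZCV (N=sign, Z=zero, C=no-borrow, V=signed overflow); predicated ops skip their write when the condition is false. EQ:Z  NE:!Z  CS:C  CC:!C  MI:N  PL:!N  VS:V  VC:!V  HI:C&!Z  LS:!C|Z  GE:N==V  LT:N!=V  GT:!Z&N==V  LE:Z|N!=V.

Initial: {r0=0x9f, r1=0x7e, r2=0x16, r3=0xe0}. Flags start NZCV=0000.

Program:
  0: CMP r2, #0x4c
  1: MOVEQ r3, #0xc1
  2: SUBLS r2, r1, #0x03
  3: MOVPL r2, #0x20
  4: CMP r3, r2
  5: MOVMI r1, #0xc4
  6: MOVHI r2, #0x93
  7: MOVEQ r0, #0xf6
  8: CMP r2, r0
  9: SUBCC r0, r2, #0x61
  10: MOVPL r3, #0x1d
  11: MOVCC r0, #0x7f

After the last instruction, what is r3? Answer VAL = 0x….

VAL = 0xe0

[0] flags=1000 → (cmp)
[1] flags=1000 EQ?F → skip
[2] flags=1000 LS?T → r2=0x7b
[3] flags=1000 PL?F → skip
[4] flags=0011 → (cmp)
[5] flags=0011 MI?F → skip
[6] flags=0011 HI?T → r2=0x93
[7] flags=0011 EQ?F → skip
[8] flags=1000 → (cmp)
[9] flags=1000 CC?T → r0=0x32
[10] flags=1000 PL?F → skip
[11] flags=1000 CC?T → r0=0x7f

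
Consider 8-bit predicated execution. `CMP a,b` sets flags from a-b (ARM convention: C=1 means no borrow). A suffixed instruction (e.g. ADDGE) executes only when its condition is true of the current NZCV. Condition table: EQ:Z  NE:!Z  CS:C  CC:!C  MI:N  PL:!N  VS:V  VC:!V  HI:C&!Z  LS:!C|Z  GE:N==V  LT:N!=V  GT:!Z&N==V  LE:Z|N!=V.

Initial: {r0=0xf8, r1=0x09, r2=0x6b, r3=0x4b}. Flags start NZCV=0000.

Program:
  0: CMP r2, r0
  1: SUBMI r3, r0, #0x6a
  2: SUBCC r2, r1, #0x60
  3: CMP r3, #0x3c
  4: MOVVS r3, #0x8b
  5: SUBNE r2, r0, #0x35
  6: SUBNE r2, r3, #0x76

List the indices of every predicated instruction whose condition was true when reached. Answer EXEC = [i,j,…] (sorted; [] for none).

EXEC = [2,5,6]

[0] flags=0000 → (cmp)
[1] flags=0000 MI?F → skip
[2] flags=0000 CC?T → r2=0xa9
[3] flags=0010 → (cmp)
[4] flags=0010 VS?F → skip
[5] flags=0010 NE?T → r2=0xc3
[6] flags=0010 NE?T → r2=0xd5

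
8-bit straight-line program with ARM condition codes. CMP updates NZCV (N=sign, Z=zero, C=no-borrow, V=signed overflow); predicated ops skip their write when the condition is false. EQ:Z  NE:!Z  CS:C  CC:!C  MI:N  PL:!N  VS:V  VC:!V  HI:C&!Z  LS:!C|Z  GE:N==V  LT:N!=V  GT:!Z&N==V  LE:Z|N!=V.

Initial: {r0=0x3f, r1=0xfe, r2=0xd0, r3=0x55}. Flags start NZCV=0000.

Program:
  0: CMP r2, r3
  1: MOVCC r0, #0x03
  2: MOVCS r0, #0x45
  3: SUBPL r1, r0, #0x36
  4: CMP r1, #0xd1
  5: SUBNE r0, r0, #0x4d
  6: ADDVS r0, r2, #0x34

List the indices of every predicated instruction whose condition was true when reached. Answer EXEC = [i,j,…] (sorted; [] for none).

0: ✓ CMP  NZCV=0011
1: · MOVCC
2: ✓ MOVCS  r0←0x45
3: ✓ SUBPL  r1←0x0f
4: ✓ CMP  NZCV=0000
5: ✓ SUBNE  r0←0xf8
6: · ADDVS

EXEC = [2,3,5]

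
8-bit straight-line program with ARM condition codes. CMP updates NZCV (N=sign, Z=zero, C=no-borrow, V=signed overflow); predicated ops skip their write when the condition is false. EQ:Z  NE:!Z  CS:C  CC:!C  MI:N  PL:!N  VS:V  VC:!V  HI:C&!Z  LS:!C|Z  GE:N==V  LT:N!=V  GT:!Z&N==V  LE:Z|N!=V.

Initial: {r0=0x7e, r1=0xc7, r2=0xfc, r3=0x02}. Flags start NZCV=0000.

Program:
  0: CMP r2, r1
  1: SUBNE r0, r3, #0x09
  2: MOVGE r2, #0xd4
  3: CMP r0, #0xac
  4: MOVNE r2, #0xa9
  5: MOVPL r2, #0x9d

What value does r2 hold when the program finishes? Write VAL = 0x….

VAL = 0x9d

[0] flags=0010 → (cmp)
[1] flags=0010 NE?T → r0=0xf9
[2] flags=0010 GE?T → r2=0xd4
[3] flags=0010 → (cmp)
[4] flags=0010 NE?T → r2=0xa9
[5] flags=0010 PL?T → r2=0x9d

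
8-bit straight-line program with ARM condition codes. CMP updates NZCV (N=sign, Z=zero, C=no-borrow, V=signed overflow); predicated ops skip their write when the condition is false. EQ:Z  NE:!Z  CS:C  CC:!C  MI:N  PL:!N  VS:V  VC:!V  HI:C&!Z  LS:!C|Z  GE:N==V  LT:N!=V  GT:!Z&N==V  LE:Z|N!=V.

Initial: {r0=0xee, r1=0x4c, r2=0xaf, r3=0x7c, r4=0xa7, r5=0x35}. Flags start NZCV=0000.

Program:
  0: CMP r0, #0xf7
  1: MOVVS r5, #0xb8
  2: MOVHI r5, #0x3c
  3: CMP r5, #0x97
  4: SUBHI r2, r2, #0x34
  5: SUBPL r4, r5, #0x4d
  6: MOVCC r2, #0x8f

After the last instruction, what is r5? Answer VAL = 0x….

VAL = 0x35

[0] flags=1000 → (cmp)
[1] flags=1000 VS?F → skip
[2] flags=1000 HI?F → skip
[3] flags=1001 → (cmp)
[4] flags=1001 HI?F → skip
[5] flags=1001 PL?F → skip
[6] flags=1001 CC?T → r2=0x8f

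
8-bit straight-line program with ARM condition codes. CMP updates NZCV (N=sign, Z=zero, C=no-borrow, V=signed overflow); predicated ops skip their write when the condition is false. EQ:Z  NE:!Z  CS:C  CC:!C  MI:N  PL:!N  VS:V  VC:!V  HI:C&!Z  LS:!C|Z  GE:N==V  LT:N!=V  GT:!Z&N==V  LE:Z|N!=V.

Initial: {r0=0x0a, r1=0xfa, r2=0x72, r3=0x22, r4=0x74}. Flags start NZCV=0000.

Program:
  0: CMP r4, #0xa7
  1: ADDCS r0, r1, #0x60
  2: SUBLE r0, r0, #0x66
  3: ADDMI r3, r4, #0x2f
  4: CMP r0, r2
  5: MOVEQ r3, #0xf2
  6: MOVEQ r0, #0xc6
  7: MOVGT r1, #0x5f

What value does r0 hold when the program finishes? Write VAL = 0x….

[0] flags=1001 → (cmp)
[1] flags=1001 CS?F → skip
[2] flags=1001 LE?F → skip
[3] flags=1001 MI?T → r3=0xa3
[4] flags=1000 → (cmp)
[5] flags=1000 EQ?F → skip
[6] flags=1000 EQ?F → skip
[7] flags=1000 GT?F → skip

VAL = 0x0a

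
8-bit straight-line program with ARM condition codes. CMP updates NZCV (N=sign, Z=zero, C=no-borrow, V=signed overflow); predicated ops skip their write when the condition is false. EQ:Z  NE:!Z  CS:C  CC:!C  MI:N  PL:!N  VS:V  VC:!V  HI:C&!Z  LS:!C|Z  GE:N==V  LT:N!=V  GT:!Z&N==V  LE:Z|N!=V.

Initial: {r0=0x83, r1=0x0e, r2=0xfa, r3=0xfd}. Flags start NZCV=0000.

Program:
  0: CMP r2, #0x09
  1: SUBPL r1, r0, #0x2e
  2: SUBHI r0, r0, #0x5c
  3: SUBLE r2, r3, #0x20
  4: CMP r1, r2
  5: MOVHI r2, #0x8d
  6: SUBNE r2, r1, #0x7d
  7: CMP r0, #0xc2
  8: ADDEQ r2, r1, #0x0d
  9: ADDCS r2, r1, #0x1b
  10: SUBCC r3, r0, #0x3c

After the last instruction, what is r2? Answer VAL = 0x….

VAL = 0x91

0: ✓ CMP  NZCV=1010
1: · SUBPL
2: ✓ SUBHI  r0←0x27
3: ✓ SUBLE  r2←0xdd
4: ✓ CMP  NZCV=0000
5: · MOVHI
6: ✓ SUBNE  r2←0x91
7: ✓ CMP  NZCV=0000
8: · ADDEQ
9: · ADDCS
10: ✓ SUBCC  r3←0xeb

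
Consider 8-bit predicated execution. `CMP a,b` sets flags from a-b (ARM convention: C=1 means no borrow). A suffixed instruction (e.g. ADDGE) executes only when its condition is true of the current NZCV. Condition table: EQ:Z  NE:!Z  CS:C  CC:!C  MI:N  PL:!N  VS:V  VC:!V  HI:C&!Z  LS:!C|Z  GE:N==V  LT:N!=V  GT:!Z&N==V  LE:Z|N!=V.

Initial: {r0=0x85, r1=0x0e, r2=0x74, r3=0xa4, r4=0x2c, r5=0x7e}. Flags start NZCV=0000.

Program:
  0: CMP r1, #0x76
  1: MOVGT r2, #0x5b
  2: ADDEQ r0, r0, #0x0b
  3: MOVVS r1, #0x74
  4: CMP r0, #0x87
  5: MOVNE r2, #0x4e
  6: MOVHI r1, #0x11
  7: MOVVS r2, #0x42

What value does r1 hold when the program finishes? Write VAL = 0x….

0: ✓ CMP  NZCV=1000
1: · MOVGT
2: · ADDEQ
3: · MOVVS
4: ✓ CMP  NZCV=1000
5: ✓ MOVNE  r2←0x4e
6: · MOVHI
7: · MOVVS

VAL = 0x0e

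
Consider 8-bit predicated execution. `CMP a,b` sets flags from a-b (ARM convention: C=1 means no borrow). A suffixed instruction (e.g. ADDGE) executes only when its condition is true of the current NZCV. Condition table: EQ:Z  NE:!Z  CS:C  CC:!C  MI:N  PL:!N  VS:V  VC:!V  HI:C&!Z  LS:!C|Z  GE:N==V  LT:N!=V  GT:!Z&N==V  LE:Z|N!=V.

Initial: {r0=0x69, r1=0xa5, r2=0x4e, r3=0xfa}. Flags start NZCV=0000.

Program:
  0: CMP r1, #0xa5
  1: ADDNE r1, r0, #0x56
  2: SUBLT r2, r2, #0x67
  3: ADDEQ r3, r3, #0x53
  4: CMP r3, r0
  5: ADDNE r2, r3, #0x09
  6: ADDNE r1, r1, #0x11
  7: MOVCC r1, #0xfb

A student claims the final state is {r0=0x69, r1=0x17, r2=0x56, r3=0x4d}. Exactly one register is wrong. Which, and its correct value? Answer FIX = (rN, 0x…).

[0] flags=0110 → (cmp)
[1] flags=0110 NE?F → skip
[2] flags=0110 LT?F → skip
[3] flags=0110 EQ?T → r3=0x4d
[4] flags=1000 → (cmp)
[5] flags=1000 NE?T → r2=0x56
[6] flags=1000 NE?T → r1=0xb6
[7] flags=1000 CC?T → r1=0xfb

FIX = (r1, 0xfb)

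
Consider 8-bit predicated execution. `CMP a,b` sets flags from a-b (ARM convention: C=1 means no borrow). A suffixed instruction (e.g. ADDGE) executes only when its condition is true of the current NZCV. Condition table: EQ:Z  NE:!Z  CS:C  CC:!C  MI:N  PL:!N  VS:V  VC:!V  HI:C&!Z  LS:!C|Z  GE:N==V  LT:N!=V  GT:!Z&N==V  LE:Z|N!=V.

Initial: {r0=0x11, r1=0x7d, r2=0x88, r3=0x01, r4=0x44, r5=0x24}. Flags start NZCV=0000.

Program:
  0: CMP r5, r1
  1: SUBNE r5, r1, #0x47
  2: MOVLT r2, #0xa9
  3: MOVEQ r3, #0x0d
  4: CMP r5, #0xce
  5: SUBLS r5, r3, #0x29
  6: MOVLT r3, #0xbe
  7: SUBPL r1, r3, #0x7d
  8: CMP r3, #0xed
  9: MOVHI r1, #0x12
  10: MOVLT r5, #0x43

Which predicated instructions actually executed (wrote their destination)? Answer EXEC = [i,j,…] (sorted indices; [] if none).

EXEC = [1,2,5,7]

[0] flags=1000 → (cmp)
[1] flags=1000 NE?T → r5=0x36
[2] flags=1000 LT?T → r2=0xa9
[3] flags=1000 EQ?F → skip
[4] flags=0000 → (cmp)
[5] flags=0000 LS?T → r5=0xd8
[6] flags=0000 LT?F → skip
[7] flags=0000 PL?T → r1=0x84
[8] flags=0000 → (cmp)
[9] flags=0000 HI?F → skip
[10] flags=0000 LT?F → skip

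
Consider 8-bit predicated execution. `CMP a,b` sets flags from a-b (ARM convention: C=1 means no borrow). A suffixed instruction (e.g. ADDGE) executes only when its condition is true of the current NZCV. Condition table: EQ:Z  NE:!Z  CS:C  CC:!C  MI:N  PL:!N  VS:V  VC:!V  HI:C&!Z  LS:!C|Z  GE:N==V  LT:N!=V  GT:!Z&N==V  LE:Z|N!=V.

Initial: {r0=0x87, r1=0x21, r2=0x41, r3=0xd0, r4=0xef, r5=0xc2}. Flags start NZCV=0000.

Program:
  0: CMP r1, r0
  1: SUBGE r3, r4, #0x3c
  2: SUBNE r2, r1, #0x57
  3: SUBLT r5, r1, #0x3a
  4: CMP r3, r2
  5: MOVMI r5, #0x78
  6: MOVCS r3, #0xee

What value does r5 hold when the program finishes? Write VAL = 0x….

[0] flags=1001 → (cmp)
[1] flags=1001 GE?T → r3=0xb3
[2] flags=1001 NE?T → r2=0xca
[3] flags=1001 LT?F → skip
[4] flags=1000 → (cmp)
[5] flags=1000 MI?T → r5=0x78
[6] flags=1000 CS?F → skip

VAL = 0x78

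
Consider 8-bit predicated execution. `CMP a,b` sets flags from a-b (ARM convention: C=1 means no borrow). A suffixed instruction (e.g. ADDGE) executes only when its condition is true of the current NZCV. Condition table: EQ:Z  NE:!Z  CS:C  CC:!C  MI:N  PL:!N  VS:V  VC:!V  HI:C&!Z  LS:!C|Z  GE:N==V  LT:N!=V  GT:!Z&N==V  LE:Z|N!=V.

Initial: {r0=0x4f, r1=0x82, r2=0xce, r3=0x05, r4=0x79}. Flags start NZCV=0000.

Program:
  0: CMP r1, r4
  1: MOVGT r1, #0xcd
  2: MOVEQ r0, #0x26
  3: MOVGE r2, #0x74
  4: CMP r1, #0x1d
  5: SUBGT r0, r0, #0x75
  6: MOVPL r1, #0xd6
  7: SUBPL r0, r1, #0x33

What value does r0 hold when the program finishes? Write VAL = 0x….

[0] flags=0011 → (cmp)
[1] flags=0011 GT?F → skip
[2] flags=0011 EQ?F → skip
[3] flags=0011 GE?F → skip
[4] flags=0011 → (cmp)
[5] flags=0011 GT?F → skip
[6] flags=0011 PL?T → r1=0xd6
[7] flags=0011 PL?T → r0=0xa3

VAL = 0xa3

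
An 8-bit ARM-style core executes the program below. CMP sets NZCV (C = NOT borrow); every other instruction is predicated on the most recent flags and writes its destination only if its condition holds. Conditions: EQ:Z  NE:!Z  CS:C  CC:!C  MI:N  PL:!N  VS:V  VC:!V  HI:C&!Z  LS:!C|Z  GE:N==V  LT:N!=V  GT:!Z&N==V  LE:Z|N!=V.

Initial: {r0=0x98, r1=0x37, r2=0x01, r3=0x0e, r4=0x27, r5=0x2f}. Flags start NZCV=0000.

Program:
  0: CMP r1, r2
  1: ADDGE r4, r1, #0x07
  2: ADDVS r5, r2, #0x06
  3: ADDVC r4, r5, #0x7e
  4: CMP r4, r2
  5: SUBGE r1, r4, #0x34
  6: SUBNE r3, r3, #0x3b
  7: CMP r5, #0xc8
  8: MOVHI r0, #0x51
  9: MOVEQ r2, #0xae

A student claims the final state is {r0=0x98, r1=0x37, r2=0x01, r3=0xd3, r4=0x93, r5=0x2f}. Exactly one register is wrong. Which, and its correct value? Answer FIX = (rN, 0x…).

FIX = (r4, 0xad)

[0] flags=0010 → (cmp)
[1] flags=0010 GE?T → r4=0x3e
[2] flags=0010 VS?F → skip
[3] flags=0010 VC?T → r4=0xad
[4] flags=1010 → (cmp)
[5] flags=1010 GE?F → skip
[6] flags=1010 NE?T → r3=0xd3
[7] flags=0000 → (cmp)
[8] flags=0000 HI?F → skip
[9] flags=0000 EQ?F → skip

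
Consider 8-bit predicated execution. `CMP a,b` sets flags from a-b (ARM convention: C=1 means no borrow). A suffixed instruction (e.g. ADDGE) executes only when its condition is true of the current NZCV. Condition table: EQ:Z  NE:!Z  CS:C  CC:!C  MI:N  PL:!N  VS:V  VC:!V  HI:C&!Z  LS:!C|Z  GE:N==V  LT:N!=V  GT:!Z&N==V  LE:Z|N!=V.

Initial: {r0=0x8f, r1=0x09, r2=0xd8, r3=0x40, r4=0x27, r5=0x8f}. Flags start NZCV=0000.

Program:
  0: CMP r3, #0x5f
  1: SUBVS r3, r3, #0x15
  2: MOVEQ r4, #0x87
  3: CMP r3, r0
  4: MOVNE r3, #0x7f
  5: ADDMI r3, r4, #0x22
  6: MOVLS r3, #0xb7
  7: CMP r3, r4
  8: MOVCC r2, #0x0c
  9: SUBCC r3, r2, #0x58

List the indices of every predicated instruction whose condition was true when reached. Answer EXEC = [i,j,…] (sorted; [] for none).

EXEC = [4,5,6]

[0] flags=1000 → (cmp)
[1] flags=1000 VS?F → skip
[2] flags=1000 EQ?F → skip
[3] flags=1001 → (cmp)
[4] flags=1001 NE?T → r3=0x7f
[5] flags=1001 MI?T → r3=0x49
[6] flags=1001 LS?T → r3=0xb7
[7] flags=1010 → (cmp)
[8] flags=1010 CC?F → skip
[9] flags=1010 CC?F → skip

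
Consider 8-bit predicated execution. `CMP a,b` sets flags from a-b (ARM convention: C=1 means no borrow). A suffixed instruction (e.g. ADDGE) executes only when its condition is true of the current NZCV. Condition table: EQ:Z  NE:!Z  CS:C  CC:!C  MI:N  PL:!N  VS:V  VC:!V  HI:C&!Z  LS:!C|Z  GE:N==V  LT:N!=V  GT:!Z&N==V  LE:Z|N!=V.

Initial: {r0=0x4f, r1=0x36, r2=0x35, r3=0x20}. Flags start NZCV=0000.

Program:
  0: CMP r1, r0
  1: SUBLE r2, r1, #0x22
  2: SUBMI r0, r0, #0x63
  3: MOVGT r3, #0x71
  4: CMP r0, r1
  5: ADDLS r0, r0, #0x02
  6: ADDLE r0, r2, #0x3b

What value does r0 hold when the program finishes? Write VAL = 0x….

0: ✓ CMP  NZCV=1000
1: ✓ SUBLE  r2←0x14
2: ✓ SUBMI  r0←0xec
3: · MOVGT
4: ✓ CMP  NZCV=1010
5: · ADDLS
6: ✓ ADDLE  r0←0x4f

VAL = 0x4f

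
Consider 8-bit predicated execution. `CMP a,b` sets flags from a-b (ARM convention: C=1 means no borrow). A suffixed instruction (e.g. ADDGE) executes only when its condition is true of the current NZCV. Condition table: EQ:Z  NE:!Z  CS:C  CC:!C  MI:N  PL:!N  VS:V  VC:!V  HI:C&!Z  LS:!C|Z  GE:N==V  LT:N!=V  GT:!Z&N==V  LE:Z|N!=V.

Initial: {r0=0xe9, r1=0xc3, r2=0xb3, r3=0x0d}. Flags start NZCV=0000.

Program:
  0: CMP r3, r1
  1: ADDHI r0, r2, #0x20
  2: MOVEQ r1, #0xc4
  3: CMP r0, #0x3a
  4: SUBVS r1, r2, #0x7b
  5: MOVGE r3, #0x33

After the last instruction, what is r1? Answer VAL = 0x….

0: ✓ CMP  NZCV=0000
1: · ADDHI
2: · MOVEQ
3: ✓ CMP  NZCV=1010
4: · SUBVS
5: · MOVGE

VAL = 0xc3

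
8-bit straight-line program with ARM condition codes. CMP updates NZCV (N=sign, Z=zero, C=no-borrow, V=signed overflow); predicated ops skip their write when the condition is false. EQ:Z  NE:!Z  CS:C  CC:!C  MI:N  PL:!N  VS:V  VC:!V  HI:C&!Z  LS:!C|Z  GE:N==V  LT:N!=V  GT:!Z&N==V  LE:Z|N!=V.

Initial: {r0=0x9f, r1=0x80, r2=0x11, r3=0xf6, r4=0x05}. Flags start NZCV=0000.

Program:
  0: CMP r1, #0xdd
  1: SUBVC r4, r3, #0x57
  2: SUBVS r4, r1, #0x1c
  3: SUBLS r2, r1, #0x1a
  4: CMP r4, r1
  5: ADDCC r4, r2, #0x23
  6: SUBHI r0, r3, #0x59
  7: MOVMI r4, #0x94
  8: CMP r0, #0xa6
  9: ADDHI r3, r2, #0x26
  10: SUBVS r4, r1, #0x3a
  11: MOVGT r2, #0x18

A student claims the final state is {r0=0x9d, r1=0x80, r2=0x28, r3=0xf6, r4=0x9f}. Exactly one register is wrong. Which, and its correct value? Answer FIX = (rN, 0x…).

FIX = (r2, 0x66)

[0] flags=1000 → (cmp)
[1] flags=1000 VC?T → r4=0x9f
[2] flags=1000 VS?F → skip
[3] flags=1000 LS?T → r2=0x66
[4] flags=0010 → (cmp)
[5] flags=0010 CC?F → skip
[6] flags=0010 HI?T → r0=0x9d
[7] flags=0010 MI?F → skip
[8] flags=1000 → (cmp)
[9] flags=1000 HI?F → skip
[10] flags=1000 VS?F → skip
[11] flags=1000 GT?F → skip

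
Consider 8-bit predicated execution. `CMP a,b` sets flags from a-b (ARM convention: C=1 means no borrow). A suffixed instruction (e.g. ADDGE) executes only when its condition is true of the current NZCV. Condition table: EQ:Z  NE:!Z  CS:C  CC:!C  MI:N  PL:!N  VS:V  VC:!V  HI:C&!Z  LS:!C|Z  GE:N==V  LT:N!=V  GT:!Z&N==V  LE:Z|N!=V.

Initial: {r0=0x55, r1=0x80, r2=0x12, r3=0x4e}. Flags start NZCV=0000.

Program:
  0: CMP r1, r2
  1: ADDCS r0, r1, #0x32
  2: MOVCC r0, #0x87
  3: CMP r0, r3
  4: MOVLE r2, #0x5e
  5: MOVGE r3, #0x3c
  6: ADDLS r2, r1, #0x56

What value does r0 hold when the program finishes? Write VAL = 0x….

0: ✓ CMP  NZCV=0011
1: ✓ ADDCS  r0←0xb2
2: · MOVCC
3: ✓ CMP  NZCV=0011
4: ✓ MOVLE  r2←0x5e
5: · MOVGE
6: · ADDLS

VAL = 0xb2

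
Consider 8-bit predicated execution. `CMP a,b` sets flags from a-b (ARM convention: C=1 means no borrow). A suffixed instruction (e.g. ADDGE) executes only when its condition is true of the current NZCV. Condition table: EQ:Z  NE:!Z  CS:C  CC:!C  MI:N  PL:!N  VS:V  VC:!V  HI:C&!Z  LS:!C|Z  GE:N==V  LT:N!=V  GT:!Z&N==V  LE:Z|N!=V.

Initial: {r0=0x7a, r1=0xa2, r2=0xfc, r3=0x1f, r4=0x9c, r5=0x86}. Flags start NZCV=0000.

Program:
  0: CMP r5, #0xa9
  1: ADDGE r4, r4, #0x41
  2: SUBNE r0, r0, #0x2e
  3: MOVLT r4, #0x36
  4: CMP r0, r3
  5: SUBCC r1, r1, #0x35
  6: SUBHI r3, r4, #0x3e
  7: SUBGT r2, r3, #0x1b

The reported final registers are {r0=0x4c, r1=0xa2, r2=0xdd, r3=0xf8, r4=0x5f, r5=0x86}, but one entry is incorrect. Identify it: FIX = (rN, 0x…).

FIX = (r4, 0x36)

[0] flags=1000 → (cmp)
[1] flags=1000 GE?F → skip
[2] flags=1000 NE?T → r0=0x4c
[3] flags=1000 LT?T → r4=0x36
[4] flags=0010 → (cmp)
[5] flags=0010 CC?F → skip
[6] flags=0010 HI?T → r3=0xf8
[7] flags=0010 GT?T → r2=0xdd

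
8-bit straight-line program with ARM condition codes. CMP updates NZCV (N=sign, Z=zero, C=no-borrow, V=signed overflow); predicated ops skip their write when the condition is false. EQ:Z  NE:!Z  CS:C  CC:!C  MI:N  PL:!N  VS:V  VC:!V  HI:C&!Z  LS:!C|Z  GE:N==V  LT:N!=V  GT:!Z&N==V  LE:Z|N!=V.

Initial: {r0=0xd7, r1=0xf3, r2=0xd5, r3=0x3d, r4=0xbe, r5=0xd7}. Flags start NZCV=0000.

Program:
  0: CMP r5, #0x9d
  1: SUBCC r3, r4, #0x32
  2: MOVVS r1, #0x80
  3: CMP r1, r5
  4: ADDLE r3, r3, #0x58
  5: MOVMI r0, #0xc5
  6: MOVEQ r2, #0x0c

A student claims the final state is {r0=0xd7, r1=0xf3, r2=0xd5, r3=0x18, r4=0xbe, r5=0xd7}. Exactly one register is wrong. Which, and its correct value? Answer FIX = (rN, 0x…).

FIX = (r3, 0x3d)

[0] flags=0010 → (cmp)
[1] flags=0010 CC?F → skip
[2] flags=0010 VS?F → skip
[3] flags=0010 → (cmp)
[4] flags=0010 LE?F → skip
[5] flags=0010 MI?F → skip
[6] flags=0010 EQ?F → skip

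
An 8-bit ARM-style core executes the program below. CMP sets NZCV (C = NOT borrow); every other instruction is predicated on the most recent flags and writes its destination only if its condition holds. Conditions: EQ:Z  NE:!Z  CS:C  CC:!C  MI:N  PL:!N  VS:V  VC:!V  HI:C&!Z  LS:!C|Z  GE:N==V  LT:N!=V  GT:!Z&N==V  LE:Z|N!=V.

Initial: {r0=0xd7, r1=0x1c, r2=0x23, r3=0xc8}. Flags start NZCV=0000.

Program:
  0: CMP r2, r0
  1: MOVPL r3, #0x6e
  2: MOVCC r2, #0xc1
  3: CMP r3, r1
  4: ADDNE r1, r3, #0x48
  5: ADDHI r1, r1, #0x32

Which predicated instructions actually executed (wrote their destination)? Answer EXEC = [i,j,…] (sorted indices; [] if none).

EXEC = [1,2,4,5]

0: ✓ CMP  NZCV=0000
1: ✓ MOVPL  r3←0x6e
2: ✓ MOVCC  r2←0xc1
3: ✓ CMP  NZCV=0010
4: ✓ ADDNE  r1←0xb6
5: ✓ ADDHI  r1←0xe8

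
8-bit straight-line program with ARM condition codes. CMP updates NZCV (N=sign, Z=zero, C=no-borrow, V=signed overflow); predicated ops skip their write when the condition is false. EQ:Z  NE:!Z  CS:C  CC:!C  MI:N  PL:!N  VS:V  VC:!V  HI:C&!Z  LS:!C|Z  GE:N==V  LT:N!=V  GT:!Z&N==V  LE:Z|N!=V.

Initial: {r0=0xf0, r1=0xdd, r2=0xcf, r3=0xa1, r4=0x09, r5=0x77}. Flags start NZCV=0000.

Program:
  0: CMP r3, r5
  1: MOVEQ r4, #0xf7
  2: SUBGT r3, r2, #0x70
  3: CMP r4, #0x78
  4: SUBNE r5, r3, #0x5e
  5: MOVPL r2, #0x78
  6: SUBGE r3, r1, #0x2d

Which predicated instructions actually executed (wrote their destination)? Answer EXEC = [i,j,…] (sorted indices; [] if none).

EXEC = [4]

[0] flags=0011 → (cmp)
[1] flags=0011 EQ?F → skip
[2] flags=0011 GT?F → skip
[3] flags=1000 → (cmp)
[4] flags=1000 NE?T → r5=0x43
[5] flags=1000 PL?F → skip
[6] flags=1000 GE?F → skip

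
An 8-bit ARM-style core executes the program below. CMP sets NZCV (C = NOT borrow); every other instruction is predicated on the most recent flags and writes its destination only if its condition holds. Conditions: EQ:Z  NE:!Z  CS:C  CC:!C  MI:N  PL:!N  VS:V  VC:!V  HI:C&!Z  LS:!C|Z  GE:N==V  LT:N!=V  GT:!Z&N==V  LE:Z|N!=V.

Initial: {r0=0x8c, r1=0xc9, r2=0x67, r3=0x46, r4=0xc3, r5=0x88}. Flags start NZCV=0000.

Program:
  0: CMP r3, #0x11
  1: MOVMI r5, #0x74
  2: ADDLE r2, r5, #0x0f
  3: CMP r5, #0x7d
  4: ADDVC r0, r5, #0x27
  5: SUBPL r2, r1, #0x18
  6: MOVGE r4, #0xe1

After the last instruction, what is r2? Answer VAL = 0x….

VAL = 0xb1

0: ✓ CMP  NZCV=0010
1: · MOVMI
2: · ADDLE
3: ✓ CMP  NZCV=0011
4: · ADDVC
5: ✓ SUBPL  r2←0xb1
6: · MOVGE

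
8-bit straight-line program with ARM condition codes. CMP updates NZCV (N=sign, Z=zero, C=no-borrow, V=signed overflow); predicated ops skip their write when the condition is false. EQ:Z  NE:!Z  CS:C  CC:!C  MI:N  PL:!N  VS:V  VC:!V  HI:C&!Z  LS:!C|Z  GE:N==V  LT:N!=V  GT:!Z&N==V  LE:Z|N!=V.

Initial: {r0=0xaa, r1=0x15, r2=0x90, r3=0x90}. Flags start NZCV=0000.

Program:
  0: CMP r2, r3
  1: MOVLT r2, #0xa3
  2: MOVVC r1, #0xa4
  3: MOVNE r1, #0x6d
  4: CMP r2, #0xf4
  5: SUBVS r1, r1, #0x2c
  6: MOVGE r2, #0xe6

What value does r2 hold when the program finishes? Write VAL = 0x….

0: ✓ CMP  NZCV=0110
1: · MOVLT
2: ✓ MOVVC  r1←0xa4
3: · MOVNE
4: ✓ CMP  NZCV=1000
5: · SUBVS
6: · MOVGE

VAL = 0x90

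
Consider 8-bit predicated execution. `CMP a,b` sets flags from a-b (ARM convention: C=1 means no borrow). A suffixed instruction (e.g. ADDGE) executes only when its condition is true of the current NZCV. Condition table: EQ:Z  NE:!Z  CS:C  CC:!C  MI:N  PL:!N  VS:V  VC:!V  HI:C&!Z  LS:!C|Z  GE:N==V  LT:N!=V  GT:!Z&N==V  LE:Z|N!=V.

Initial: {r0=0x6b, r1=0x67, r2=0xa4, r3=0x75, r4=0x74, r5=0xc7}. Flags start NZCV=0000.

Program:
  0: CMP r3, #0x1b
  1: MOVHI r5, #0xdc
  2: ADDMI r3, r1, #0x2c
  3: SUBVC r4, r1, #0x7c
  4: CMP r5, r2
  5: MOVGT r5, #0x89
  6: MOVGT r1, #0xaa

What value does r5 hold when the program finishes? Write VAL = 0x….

[0] flags=0010 → (cmp)
[1] flags=0010 HI?T → r5=0xdc
[2] flags=0010 MI?F → skip
[3] flags=0010 VC?T → r4=0xeb
[4] flags=0010 → (cmp)
[5] flags=0010 GT?T → r5=0x89
[6] flags=0010 GT?T → r1=0xaa

VAL = 0x89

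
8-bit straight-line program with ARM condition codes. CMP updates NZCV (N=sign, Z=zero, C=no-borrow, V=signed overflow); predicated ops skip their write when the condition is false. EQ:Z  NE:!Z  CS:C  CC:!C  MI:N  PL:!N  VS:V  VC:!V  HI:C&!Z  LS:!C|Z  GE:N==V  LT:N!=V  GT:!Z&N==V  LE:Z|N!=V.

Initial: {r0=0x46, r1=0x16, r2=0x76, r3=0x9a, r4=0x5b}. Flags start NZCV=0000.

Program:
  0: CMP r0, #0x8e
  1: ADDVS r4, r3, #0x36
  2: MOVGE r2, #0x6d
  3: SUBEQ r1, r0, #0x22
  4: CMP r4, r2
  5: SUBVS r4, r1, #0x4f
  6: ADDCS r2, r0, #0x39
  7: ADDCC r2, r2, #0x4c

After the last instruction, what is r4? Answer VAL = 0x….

[0] flags=1001 → (cmp)
[1] flags=1001 VS?T → r4=0xd0
[2] flags=1001 GE?T → r2=0x6d
[3] flags=1001 EQ?F → skip
[4] flags=0011 → (cmp)
[5] flags=0011 VS?T → r4=0xc7
[6] flags=0011 CS?T → r2=0x7f
[7] flags=0011 CC?F → skip

VAL = 0xc7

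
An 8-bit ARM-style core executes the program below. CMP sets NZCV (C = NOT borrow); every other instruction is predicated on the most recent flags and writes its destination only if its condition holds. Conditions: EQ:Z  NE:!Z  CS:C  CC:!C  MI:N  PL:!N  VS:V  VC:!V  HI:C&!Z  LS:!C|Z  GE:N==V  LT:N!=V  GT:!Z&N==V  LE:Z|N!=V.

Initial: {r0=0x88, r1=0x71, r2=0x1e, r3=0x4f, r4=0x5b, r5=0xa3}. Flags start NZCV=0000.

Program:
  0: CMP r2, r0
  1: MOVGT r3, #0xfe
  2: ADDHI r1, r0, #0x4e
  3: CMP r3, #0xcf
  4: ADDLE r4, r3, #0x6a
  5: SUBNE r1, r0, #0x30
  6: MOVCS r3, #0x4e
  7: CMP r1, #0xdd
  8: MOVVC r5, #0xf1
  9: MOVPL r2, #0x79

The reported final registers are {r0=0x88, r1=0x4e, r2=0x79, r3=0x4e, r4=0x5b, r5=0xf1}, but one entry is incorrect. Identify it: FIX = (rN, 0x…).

0: ✓ CMP  NZCV=1001
1: ✓ MOVGT  r3←0xfe
2: · ADDHI
3: ✓ CMP  NZCV=0010
4: · ADDLE
5: ✓ SUBNE  r1←0x58
6: ✓ MOVCS  r3←0x4e
7: ✓ CMP  NZCV=0000
8: ✓ MOVVC  r5←0xf1
9: ✓ MOVPL  r2←0x79

FIX = (r1, 0x58)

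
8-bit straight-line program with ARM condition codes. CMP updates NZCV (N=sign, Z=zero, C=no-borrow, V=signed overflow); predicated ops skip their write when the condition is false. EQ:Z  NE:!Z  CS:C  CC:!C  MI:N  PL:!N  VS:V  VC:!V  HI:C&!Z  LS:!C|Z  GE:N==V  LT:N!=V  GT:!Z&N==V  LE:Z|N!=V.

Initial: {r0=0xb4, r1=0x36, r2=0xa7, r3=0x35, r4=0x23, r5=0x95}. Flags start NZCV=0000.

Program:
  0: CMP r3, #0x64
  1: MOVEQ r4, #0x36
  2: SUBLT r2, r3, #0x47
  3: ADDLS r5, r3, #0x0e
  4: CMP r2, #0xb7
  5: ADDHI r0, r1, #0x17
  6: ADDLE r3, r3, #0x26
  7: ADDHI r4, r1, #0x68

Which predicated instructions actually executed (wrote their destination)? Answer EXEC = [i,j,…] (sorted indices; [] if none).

0: ✓ CMP  NZCV=1000
1: · MOVEQ
2: ✓ SUBLT  r2←0xee
3: ✓ ADDLS  r5←0x43
4: ✓ CMP  NZCV=0010
5: ✓ ADDHI  r0←0x4d
6: · ADDLE
7: ✓ ADDHI  r4←0x9e

EXEC = [2,3,5,7]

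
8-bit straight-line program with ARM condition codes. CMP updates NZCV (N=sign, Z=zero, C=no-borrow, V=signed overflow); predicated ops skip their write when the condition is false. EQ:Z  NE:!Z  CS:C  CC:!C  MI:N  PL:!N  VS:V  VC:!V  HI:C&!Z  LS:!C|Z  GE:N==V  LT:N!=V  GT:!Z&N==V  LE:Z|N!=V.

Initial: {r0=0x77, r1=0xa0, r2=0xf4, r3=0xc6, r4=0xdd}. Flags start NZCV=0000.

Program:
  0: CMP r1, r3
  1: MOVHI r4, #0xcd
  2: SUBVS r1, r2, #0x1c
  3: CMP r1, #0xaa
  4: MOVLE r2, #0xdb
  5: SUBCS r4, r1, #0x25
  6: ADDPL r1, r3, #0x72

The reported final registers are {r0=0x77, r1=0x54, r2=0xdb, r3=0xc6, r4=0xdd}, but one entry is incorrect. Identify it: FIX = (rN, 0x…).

0: ✓ CMP  NZCV=1000
1: · MOVHI
2: · SUBVS
3: ✓ CMP  NZCV=1000
4: ✓ MOVLE  r2←0xdb
5: · SUBCS
6: · ADDPL

FIX = (r1, 0xa0)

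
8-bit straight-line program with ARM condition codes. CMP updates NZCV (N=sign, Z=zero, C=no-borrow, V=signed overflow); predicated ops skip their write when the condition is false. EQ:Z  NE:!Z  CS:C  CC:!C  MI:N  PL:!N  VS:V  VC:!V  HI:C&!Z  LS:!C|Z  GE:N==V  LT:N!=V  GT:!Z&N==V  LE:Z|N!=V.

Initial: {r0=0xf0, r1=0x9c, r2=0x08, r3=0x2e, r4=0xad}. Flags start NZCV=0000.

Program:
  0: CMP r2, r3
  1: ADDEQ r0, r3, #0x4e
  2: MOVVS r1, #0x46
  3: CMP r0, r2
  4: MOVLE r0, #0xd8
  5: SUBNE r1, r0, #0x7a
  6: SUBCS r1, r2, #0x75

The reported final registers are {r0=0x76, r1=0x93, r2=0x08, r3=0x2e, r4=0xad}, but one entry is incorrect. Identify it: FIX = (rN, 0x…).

0: ✓ CMP  NZCV=1000
1: · ADDEQ
2: · MOVVS
3: ✓ CMP  NZCV=1010
4: ✓ MOVLE  r0←0xd8
5: ✓ SUBNE  r1←0x5e
6: ✓ SUBCS  r1←0x93

FIX = (r0, 0xd8)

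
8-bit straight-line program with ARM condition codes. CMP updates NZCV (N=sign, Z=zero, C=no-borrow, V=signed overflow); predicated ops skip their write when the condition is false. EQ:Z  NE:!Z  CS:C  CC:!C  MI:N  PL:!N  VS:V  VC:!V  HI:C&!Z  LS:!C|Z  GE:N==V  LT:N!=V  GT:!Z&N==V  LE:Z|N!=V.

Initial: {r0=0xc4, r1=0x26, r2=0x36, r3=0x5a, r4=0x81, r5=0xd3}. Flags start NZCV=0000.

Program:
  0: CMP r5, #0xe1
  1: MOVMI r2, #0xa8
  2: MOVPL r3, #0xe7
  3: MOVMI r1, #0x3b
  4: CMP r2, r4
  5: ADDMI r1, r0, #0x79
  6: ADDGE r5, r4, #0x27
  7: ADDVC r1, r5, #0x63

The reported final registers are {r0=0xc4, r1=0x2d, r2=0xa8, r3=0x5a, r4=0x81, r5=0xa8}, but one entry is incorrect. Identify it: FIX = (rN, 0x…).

0: ✓ CMP  NZCV=1000
1: ✓ MOVMI  r2←0xa8
2: · MOVPL
3: ✓ MOVMI  r1←0x3b
4: ✓ CMP  NZCV=0010
5: · ADDMI
6: ✓ ADDGE  r5←0xa8
7: ✓ ADDVC  r1←0x0b

FIX = (r1, 0x0b)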